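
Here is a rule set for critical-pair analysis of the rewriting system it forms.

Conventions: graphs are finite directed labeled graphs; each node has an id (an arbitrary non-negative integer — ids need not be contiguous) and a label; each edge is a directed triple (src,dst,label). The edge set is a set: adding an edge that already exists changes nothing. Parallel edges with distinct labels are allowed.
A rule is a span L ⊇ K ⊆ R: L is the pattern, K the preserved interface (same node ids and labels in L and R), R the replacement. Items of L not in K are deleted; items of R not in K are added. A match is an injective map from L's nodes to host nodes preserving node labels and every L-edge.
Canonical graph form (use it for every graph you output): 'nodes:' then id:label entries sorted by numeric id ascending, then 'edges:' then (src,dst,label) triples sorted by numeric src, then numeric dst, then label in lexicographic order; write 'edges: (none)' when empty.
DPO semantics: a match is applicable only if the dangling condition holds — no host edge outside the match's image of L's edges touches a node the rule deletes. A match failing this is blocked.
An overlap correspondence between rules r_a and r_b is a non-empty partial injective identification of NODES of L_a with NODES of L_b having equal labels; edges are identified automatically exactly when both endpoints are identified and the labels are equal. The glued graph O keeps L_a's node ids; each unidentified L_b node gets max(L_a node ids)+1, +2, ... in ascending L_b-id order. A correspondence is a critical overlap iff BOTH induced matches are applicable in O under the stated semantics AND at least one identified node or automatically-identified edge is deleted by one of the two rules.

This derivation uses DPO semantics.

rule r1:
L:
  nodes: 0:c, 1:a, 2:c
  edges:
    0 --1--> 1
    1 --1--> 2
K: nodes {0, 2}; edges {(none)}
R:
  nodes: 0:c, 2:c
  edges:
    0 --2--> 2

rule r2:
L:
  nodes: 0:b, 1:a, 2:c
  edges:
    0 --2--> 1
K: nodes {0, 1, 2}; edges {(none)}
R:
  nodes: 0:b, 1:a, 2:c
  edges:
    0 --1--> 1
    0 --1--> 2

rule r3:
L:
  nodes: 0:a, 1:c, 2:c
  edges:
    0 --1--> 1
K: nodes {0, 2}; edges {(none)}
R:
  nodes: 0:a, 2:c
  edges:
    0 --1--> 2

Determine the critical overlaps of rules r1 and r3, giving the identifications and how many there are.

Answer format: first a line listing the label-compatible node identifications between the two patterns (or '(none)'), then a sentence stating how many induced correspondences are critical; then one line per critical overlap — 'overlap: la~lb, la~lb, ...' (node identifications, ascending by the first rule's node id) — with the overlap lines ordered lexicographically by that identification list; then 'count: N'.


label-compatible node identifications between L(r1) and L(r3): 0~1, 0~2, 1~0, 2~1, 2~2
2 of the induced correspondences are critical overlaps of r1 and r3.
overlap: 0~2, 1~0, 2~1
overlap: 1~0, 2~1
count: 2


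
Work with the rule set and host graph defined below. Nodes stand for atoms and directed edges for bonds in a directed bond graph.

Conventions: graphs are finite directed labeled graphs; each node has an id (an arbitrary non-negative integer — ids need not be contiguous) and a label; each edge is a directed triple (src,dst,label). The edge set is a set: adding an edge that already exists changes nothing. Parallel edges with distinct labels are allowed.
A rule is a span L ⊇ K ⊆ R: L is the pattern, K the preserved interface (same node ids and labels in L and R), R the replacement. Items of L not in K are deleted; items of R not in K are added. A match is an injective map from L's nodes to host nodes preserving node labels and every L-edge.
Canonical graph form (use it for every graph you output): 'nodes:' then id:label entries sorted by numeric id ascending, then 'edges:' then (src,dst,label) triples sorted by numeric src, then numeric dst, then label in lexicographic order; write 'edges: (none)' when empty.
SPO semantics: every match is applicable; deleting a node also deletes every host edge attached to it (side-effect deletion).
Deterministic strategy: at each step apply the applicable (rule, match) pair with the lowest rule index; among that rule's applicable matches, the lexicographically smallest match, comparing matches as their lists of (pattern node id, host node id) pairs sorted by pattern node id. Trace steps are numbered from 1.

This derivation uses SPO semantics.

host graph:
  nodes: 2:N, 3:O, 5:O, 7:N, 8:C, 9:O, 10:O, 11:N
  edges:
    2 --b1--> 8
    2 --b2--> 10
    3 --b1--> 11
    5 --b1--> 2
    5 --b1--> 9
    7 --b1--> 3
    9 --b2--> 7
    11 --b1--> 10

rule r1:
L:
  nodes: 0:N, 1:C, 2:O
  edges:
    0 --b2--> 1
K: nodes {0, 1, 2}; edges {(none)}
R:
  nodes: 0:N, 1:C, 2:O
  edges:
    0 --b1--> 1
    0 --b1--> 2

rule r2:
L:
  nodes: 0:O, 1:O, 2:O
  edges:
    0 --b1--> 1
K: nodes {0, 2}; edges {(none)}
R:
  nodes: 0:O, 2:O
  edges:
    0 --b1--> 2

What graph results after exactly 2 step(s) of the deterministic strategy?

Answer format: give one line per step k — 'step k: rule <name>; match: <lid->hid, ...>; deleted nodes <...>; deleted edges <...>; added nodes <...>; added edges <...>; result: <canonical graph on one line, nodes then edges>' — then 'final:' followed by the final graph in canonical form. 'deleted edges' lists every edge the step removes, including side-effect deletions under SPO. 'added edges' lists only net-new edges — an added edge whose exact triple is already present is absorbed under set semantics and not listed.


step 1: rule r2; match: 0->5, 1->9, 2->3; deleted nodes 9; deleted edges (5,9,b1); (9,7,b2); added nodes (none); added edges (5,3,b1); result: nodes: 2:N, 3:O, 5:O, 7:N, 8:C, 10:O, 11:N edges: (2,8,b1); (2,10,b2); (3,11,b1); (5,2,b1); (5,3,b1); (7,3,b1); (11,10,b1)
step 2: rule r2; match: 0->5, 1->3, 2->10; deleted nodes 3; deleted edges (3,11,b1); (5,3,b1); (7,3,b1); added nodes (none); added edges (5,10,b1); result: nodes: 2:N, 5:O, 7:N, 8:C, 10:O, 11:N edges: (2,8,b1); (2,10,b2); (5,2,b1); (5,10,b1); (11,10,b1)
final:
nodes: 2:N, 5:O, 7:N, 8:C, 10:O, 11:N
edges: (2,8,b1); (2,10,b2); (5,2,b1); (5,10,b1); (11,10,b1)


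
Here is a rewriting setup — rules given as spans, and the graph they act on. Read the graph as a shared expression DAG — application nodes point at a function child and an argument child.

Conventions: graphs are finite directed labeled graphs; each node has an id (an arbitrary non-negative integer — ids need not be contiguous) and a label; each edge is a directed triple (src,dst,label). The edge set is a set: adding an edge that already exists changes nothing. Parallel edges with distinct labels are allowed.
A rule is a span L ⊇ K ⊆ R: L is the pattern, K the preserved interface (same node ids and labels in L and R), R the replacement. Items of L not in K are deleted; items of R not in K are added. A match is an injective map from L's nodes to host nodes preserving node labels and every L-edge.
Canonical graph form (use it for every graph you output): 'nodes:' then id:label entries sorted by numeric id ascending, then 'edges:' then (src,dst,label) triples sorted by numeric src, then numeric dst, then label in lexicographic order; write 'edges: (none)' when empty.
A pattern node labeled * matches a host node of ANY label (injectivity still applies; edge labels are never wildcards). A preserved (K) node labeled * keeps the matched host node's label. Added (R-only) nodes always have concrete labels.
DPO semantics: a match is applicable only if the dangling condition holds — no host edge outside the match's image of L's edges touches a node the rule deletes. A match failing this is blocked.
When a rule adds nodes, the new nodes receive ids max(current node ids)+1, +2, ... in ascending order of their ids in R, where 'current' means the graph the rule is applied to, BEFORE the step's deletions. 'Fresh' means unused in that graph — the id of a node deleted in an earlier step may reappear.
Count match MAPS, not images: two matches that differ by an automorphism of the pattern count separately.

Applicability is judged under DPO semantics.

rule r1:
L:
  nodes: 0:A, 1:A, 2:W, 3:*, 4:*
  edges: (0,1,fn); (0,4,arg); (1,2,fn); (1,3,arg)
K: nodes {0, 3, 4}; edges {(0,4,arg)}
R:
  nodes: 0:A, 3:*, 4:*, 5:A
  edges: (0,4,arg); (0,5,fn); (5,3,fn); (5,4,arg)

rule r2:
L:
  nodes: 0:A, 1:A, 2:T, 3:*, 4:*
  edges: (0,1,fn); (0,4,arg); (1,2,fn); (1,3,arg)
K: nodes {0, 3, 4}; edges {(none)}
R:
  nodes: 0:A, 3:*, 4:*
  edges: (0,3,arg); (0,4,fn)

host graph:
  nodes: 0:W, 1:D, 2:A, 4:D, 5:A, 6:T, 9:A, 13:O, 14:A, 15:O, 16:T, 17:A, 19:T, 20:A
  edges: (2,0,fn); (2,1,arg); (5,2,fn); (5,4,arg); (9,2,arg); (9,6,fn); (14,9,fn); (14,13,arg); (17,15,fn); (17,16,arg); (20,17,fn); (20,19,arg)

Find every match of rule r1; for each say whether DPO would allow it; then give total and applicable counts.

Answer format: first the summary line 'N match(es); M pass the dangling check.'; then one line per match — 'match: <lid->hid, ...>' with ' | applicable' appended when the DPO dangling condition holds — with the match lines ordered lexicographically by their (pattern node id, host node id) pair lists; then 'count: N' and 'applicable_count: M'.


1 match(es); 0 pass the dangling check.
match: 0->5, 1->2, 2->0, 3->1, 4->4
count: 1
applicable_count: 0


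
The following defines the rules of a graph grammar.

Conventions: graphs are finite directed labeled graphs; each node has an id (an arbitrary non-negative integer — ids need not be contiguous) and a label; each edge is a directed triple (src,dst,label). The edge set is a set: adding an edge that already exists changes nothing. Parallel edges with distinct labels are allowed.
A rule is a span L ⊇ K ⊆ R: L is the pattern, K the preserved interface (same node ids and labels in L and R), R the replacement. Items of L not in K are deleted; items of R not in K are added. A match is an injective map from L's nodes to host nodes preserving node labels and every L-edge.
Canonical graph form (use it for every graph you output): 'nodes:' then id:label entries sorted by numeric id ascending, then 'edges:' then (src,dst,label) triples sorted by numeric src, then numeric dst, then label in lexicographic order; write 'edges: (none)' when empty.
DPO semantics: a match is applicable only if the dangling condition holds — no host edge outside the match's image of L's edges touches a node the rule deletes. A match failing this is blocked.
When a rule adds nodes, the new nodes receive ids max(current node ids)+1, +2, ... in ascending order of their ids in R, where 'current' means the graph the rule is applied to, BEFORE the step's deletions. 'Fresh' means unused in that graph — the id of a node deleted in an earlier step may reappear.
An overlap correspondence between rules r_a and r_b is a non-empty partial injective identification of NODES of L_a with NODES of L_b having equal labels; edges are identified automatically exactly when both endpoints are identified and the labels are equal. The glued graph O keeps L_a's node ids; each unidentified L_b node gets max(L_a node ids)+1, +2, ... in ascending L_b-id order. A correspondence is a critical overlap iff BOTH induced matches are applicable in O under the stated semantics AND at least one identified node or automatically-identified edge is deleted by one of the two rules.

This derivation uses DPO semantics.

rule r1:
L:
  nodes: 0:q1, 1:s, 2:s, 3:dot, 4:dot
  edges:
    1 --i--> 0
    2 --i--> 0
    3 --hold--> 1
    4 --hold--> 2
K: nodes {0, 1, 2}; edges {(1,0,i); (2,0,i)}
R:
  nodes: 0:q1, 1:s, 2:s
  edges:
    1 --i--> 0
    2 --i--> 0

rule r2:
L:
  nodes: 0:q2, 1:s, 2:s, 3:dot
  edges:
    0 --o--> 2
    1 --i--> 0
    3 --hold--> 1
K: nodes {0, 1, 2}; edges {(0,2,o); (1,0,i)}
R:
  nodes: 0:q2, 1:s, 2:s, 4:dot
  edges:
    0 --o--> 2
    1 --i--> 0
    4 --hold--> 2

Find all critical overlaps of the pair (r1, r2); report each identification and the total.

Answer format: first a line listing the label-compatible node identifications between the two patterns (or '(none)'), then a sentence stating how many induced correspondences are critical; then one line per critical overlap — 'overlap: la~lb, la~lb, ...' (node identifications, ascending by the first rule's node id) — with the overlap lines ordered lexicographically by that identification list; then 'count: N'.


label-compatible node identifications between L(r1) and L(r2): 1~1, 1~2, 2~1, 2~2, 3~3, 4~3
4 of the induced correspondences are critical overlaps of r1 and r2.
overlap: 1~1, 2~2, 3~3
overlap: 1~1, 3~3
overlap: 1~2, 2~1, 4~3
overlap: 2~1, 4~3
count: 4


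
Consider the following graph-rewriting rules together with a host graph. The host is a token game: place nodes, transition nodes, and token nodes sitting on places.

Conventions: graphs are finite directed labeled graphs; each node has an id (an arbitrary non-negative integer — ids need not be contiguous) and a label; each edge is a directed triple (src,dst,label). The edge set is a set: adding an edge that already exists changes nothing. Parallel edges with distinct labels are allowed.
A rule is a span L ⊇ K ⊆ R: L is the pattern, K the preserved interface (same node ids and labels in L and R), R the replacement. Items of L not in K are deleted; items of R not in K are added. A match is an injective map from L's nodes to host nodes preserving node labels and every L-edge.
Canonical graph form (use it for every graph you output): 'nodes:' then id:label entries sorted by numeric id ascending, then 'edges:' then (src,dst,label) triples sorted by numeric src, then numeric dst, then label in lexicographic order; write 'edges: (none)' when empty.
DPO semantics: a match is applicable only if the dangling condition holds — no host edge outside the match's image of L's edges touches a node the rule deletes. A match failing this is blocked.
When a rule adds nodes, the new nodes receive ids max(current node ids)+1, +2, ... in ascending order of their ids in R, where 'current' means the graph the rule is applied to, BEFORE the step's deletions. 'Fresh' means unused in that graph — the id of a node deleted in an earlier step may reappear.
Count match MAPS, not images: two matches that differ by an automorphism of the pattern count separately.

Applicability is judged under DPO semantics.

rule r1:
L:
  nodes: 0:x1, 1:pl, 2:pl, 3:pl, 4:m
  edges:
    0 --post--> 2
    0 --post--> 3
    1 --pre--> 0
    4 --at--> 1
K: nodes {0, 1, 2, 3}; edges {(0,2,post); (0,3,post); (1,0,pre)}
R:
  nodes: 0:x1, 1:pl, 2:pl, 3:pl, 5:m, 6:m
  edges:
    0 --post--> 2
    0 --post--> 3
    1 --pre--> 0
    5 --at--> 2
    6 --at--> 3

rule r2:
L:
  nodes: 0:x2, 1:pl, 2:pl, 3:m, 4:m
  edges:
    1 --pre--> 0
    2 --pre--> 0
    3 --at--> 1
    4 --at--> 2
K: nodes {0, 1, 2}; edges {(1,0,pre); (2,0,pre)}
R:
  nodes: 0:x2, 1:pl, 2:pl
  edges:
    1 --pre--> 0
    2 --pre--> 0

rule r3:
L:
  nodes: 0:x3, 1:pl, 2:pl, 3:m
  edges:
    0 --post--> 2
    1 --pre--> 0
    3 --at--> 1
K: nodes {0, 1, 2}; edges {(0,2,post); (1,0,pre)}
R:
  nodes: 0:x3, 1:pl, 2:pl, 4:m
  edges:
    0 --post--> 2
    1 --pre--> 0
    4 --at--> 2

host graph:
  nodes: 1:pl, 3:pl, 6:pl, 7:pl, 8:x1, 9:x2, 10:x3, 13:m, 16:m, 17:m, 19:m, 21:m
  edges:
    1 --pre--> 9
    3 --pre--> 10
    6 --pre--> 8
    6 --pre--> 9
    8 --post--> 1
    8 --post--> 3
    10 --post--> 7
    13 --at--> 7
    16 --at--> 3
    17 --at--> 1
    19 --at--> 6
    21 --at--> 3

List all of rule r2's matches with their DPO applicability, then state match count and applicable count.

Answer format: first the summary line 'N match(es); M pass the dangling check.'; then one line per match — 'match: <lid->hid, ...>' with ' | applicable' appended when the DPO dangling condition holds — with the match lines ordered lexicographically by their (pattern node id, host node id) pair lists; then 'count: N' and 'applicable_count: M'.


2 match(es); 2 pass the dangling check.
match: 0->9, 1->1, 2->6, 3->17, 4->19 | applicable
match: 0->9, 1->6, 2->1, 3->19, 4->17 | applicable
count: 2
applicable_count: 2


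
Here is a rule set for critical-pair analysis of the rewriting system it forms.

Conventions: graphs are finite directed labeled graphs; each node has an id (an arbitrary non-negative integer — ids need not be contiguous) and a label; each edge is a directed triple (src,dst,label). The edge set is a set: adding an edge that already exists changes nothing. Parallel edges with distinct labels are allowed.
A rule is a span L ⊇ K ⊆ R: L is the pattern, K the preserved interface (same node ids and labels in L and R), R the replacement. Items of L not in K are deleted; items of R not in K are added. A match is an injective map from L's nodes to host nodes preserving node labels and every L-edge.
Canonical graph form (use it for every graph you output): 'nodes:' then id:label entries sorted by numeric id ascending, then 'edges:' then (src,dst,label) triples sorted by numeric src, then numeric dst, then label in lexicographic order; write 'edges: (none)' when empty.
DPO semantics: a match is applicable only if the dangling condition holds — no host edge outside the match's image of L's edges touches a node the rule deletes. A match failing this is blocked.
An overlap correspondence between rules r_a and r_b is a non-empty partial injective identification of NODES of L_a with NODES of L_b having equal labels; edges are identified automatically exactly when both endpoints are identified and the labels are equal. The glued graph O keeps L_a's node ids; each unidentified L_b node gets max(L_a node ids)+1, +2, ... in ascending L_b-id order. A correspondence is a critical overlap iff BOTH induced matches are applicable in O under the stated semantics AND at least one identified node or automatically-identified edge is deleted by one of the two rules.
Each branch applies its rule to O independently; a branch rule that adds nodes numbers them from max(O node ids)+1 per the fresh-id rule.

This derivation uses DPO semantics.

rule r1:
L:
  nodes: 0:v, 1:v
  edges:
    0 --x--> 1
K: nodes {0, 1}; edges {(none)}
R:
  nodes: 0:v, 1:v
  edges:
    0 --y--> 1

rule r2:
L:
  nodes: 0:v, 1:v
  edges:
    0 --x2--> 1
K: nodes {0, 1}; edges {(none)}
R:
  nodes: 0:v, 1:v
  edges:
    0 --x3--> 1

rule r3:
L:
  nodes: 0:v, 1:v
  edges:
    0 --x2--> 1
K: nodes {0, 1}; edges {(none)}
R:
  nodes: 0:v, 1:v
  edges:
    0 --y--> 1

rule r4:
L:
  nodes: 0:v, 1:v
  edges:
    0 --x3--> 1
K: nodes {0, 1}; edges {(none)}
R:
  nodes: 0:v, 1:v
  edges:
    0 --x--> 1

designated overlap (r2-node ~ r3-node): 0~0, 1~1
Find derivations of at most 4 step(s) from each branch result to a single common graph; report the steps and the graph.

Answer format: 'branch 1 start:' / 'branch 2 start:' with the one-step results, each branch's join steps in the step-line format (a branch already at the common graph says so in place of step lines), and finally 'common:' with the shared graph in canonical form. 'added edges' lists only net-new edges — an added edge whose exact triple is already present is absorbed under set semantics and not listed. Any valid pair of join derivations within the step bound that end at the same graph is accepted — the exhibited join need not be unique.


branch 1 start:
nodes: 0:v, 1:v
edges: (0,1,x3)
branch 2 start:
nodes: 0:v, 1:v
edges: (0,1,y)
branch 1 step 1: rule r4; match: 0->0, 1->1; deleted nodes (none); deleted edges (0,1,x3); added nodes (none); added edges (0,1,x); result: nodes: 0:v, 1:v edges: (0,1,x)
branch 1 step 2: rule r1; match: 0->0, 1->1; deleted nodes (none); deleted edges (0,1,x); added nodes (none); added edges (0,1,y); result: nodes: 0:v, 1:v edges: (0,1,y)
branch 2: already at the common graph (0 steps)
common:
nodes: 0:v, 1:v
edges: (0,1,y)


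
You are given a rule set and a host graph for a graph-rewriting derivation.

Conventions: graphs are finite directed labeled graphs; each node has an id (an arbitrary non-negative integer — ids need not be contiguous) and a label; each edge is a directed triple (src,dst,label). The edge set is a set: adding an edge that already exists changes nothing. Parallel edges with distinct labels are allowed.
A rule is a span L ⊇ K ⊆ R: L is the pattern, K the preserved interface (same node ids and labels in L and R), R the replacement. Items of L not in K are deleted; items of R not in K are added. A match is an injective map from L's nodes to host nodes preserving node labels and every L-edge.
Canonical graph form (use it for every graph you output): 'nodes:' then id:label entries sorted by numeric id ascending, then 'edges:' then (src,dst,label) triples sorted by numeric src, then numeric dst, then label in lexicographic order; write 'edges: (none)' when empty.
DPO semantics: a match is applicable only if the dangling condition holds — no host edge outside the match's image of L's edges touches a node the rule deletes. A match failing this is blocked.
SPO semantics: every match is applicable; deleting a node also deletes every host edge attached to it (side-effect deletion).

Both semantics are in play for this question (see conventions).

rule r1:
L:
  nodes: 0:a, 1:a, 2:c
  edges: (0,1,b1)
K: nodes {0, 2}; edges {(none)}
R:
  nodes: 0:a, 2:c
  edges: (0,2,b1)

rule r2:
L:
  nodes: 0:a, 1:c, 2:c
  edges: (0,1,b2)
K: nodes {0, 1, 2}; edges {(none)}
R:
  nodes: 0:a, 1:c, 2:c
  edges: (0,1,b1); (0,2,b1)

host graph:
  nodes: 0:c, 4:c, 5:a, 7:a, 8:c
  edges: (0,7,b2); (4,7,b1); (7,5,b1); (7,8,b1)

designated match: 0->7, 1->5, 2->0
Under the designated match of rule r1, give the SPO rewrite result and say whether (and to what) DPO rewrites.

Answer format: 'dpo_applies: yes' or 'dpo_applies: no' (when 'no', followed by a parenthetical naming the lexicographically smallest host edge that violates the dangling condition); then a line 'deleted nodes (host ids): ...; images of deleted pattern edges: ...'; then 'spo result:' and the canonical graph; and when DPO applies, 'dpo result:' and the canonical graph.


dpo_applies: yes
deleted nodes (host ids): 5; images of deleted pattern edges: (7,5,b1)
spo result:
nodes: 0:c, 4:c, 7:a, 8:c
edges: (0,7,b2); (4,7,b1); (7,0,b1); (7,8,b1)
dpo result:
nodes: 0:c, 4:c, 7:a, 8:c
edges: (0,7,b2); (4,7,b1); (7,0,b1); (7,8,b1)


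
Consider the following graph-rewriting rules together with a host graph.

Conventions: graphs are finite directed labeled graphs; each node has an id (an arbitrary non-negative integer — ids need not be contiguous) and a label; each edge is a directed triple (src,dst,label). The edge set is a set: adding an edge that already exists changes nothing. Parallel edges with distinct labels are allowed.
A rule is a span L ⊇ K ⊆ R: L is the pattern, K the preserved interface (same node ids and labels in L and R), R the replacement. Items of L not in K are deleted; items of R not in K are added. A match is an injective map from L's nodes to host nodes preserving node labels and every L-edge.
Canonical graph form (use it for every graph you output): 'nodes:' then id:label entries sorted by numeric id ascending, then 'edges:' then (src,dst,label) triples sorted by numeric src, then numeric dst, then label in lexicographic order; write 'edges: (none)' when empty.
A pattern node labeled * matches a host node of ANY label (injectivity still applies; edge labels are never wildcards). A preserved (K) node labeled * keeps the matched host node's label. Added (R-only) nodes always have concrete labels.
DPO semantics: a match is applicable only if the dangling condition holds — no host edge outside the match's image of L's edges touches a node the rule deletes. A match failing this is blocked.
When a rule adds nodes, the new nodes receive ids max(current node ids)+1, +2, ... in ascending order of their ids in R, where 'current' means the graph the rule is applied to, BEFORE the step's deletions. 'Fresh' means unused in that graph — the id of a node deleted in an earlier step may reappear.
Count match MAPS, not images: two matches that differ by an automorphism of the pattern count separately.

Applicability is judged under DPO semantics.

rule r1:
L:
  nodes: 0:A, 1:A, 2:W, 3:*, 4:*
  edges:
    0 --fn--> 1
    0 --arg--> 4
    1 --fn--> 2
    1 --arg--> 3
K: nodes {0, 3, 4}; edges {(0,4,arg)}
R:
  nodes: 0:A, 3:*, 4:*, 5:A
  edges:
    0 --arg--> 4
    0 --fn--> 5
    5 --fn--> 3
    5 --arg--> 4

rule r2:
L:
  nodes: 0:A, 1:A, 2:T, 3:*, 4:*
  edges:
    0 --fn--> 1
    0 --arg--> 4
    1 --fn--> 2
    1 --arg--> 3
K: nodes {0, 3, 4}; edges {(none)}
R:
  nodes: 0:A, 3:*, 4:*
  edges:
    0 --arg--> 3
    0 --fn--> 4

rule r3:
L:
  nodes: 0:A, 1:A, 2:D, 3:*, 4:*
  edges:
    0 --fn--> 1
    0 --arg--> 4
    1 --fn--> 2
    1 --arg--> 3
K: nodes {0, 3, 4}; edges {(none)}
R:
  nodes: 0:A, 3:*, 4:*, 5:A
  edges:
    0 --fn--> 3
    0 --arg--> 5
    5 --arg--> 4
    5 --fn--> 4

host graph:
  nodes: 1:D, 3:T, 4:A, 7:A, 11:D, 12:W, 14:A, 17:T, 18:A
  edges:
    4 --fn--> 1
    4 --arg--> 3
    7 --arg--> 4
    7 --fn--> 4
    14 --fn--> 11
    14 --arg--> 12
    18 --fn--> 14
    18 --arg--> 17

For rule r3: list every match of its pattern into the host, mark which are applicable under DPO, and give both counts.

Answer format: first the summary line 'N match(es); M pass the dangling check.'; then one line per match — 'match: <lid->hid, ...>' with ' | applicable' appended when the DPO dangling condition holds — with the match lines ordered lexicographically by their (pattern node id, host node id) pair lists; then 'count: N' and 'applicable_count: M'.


1 match(es); 1 pass the dangling check.
match: 0->18, 1->14, 2->11, 3->12, 4->17 | applicable
count: 1
applicable_count: 1


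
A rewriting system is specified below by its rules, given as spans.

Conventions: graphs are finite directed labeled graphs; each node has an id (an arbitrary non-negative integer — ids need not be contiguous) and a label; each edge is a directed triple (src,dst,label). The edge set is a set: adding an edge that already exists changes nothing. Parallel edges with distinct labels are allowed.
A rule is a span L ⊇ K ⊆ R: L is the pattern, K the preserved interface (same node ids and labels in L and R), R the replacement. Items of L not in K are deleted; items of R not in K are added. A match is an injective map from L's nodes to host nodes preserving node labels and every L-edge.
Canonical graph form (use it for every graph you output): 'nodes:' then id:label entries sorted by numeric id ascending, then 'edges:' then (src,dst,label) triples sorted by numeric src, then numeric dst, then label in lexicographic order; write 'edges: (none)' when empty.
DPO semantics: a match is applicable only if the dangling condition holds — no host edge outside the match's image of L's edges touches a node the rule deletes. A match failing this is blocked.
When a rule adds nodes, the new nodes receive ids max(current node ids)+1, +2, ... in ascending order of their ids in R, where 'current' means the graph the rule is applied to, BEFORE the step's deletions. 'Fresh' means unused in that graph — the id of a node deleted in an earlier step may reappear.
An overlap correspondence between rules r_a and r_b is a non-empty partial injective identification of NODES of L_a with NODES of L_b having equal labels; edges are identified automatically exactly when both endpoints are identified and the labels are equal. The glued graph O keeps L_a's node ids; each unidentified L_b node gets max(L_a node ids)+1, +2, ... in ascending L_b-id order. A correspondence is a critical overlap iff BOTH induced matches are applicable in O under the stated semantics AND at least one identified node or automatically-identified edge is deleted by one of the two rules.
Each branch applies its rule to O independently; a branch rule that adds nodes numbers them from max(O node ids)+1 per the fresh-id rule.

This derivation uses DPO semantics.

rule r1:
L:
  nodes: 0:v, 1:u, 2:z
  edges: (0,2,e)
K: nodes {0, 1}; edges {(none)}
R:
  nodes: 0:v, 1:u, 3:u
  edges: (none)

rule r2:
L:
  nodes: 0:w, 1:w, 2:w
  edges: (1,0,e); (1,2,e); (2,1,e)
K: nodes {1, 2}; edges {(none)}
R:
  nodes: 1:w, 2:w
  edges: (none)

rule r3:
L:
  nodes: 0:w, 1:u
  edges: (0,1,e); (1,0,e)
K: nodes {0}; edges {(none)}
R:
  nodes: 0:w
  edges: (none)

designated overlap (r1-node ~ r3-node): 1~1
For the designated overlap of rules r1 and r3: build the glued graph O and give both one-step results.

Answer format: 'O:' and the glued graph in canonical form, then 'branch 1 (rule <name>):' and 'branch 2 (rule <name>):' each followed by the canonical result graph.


O:
nodes: 0:v, 1:u, 2:z, 3:w
edges: (0,2,e); (1,3,e); (3,1,e)
branch 1 (rule r1):
nodes: 0:v, 1:u, 3:w, 4:u
edges: (1,3,e); (3,1,e)
branch 2 (rule r3):
nodes: 0:v, 2:z, 3:w
edges: (0,2,e)


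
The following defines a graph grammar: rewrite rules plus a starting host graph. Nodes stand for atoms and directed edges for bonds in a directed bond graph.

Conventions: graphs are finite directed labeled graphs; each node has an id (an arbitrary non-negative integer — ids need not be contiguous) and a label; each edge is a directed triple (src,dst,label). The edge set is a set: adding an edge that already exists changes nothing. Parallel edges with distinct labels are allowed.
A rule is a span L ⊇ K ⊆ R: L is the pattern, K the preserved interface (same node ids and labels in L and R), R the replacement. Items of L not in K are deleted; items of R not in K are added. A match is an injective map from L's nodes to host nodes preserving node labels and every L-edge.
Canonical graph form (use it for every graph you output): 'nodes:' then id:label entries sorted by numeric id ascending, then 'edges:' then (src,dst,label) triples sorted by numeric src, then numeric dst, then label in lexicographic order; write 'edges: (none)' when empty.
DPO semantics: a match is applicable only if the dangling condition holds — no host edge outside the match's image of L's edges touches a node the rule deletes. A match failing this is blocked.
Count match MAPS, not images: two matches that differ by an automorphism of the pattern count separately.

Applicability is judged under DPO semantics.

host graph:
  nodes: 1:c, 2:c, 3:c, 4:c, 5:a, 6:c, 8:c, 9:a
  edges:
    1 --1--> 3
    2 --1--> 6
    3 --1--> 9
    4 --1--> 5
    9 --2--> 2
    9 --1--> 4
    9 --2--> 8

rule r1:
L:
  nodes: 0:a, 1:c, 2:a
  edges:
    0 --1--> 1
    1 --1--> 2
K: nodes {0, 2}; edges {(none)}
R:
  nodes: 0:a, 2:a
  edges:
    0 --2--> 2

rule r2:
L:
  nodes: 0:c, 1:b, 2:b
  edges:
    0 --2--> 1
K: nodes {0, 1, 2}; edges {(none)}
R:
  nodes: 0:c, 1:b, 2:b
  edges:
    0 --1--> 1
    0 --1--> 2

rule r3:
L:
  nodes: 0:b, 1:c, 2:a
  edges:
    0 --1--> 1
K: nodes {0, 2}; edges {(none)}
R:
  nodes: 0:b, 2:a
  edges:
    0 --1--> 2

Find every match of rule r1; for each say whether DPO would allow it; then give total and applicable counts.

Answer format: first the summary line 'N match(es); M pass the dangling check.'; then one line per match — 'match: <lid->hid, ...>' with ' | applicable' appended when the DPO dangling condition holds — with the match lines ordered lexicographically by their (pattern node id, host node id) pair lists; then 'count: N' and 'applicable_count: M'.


1 match(es); 1 pass the dangling check.
match: 0->9, 1->4, 2->5 | applicable
count: 1
applicable_count: 1


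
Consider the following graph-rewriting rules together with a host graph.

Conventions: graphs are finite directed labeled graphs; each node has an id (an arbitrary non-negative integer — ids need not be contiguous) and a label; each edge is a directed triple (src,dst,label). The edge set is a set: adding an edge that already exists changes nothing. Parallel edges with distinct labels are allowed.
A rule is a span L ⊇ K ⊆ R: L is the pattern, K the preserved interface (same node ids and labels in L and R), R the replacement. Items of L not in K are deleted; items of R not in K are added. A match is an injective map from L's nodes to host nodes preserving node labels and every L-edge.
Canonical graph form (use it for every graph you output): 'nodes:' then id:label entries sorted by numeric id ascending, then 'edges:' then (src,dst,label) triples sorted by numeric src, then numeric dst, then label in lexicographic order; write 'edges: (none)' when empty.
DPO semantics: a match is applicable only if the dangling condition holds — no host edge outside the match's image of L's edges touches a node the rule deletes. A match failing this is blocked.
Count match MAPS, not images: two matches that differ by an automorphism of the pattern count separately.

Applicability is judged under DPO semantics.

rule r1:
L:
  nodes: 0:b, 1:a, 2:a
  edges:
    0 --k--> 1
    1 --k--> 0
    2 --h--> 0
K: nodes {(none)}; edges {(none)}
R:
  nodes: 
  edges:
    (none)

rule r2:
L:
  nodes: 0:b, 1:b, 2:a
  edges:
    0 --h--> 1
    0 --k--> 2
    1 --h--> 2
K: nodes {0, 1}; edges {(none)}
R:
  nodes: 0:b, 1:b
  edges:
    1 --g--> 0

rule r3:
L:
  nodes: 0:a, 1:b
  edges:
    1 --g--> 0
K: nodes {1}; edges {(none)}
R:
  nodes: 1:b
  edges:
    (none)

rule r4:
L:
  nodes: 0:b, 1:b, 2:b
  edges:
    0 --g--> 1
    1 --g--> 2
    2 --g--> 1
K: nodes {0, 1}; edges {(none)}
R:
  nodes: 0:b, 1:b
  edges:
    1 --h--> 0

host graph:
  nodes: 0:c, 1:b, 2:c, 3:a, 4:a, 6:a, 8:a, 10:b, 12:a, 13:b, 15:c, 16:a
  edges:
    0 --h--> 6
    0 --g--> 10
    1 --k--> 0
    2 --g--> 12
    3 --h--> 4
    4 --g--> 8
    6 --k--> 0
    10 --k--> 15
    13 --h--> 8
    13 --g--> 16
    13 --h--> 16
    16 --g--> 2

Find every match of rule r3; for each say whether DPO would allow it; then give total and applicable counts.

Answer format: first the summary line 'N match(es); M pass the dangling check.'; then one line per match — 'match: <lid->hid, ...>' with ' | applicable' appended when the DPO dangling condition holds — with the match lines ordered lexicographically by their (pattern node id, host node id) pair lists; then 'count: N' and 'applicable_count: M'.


1 match(es); 0 pass the dangling check.
match: 0->16, 1->13
count: 1
applicable_count: 0


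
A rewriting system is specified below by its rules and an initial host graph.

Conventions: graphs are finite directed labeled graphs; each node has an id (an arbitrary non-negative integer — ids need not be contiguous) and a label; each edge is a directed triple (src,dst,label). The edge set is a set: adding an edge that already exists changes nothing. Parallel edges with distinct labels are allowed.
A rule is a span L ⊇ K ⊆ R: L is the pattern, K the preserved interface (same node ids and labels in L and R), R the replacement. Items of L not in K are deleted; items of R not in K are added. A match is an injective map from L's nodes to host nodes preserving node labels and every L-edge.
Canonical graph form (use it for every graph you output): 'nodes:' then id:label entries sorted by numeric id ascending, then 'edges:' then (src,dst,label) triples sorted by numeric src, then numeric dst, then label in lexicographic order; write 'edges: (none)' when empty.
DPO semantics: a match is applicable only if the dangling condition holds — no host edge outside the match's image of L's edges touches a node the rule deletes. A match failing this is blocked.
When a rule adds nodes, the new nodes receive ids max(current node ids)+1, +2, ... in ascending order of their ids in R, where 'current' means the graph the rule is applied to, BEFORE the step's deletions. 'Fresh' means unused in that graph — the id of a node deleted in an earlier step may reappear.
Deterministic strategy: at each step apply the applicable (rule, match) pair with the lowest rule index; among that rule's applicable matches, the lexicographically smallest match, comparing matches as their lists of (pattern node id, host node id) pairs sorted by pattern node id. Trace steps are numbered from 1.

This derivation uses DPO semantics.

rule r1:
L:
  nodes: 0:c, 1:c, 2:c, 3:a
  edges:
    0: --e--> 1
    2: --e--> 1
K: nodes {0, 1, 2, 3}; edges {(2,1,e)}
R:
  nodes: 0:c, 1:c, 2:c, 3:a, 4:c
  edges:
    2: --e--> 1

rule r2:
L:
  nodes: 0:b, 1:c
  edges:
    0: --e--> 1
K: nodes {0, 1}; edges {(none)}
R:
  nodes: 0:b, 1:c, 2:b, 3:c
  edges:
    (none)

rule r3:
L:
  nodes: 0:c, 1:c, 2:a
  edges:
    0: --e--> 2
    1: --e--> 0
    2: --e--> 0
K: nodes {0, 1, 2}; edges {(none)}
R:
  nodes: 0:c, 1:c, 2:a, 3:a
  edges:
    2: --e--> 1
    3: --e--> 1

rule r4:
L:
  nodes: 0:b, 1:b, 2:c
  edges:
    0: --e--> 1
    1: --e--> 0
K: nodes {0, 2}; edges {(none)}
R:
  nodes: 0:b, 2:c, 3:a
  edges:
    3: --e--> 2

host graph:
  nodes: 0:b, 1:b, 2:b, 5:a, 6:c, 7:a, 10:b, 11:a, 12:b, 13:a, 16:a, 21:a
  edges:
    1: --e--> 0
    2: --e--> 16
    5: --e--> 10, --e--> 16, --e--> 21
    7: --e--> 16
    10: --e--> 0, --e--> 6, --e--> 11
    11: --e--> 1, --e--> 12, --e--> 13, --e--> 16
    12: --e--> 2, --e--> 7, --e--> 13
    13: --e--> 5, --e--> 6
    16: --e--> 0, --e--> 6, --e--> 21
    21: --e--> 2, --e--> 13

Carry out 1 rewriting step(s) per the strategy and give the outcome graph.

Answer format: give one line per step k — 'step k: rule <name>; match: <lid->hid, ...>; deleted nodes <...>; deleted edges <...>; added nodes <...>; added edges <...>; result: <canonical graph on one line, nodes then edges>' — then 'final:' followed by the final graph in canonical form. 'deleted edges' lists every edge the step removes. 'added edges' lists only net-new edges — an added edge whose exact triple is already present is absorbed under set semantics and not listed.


step 1: rule r2; match: 0->10, 1->6; deleted nodes (none); deleted edges (10,6,e); added nodes 22, 23; added edges (none); result: nodes: 0:b, 1:b, 2:b, 5:a, 6:c, 7:a, 10:b, 11:a, 12:b, 13:a, 16:a, 21:a, 22:b, 23:c edges: (1,0,e); (2,16,e); (5,10,e); (5,16,e); (5,21,e); (7,16,e); (10,0,e); (10,11,e); (11,1,e); (11,12,e); (11,13,e); (11,16,e); (12,2,e); (12,7,e); (12,13,e); (13,5,e); (13,6,e); (16,0,e); (16,6,e); (16,21,e); (21,2,e); (21,13,e)
final:
nodes: 0:b, 1:b, 2:b, 5:a, 6:c, 7:a, 10:b, 11:a, 12:b, 13:a, 16:a, 21:a, 22:b, 23:c
edges: (1,0,e); (2,16,e); (5,10,e); (5,16,e); (5,21,e); (7,16,e); (10,0,e); (10,11,e); (11,1,e); (11,12,e); (11,13,e); (11,16,e); (12,2,e); (12,7,e); (12,13,e); (13,5,e); (13,6,e); (16,0,e); (16,6,e); (16,21,e); (21,2,e); (21,13,e)


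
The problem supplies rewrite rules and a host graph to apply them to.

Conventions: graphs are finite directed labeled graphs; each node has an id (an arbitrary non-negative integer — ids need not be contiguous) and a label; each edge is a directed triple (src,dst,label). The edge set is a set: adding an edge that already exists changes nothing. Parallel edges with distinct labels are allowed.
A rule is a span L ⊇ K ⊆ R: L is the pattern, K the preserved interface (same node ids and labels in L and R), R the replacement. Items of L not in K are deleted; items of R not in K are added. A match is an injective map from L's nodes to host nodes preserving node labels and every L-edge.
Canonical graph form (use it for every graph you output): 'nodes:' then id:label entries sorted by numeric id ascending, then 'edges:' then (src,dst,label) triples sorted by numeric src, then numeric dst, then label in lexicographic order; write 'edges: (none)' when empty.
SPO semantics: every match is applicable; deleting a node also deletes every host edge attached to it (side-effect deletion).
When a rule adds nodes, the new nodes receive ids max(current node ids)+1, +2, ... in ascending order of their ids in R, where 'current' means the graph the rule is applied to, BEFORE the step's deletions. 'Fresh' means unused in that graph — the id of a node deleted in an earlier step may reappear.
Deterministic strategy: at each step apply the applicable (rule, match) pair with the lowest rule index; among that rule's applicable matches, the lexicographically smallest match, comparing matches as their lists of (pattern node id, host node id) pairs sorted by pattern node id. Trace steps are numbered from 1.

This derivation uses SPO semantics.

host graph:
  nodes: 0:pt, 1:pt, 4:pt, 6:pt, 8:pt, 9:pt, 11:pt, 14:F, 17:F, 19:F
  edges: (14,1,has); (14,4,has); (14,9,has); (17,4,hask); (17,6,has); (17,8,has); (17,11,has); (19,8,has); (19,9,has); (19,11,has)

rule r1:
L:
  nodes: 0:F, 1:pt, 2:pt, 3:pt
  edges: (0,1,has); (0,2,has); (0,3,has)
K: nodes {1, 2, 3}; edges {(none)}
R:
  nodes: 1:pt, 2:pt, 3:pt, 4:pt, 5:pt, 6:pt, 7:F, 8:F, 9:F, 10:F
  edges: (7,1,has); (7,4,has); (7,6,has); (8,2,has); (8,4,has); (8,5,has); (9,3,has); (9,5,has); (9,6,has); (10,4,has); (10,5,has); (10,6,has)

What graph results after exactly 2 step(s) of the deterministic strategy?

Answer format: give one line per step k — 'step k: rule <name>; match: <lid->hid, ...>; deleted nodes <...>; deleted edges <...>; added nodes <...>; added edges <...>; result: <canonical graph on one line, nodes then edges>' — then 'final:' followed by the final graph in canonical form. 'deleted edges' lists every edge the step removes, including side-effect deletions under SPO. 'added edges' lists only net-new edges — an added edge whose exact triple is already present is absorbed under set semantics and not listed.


step 1: rule r1; match: 0->14, 1->1, 2->4, 3->9; deleted nodes 14; deleted edges (14,1,has); (14,4,has); (14,9,has); added nodes 20, 21, 22, 23, 24, 25, 26; added edges (23,1,has); (23,20,has); (23,22,has); (24,4,has); (24,20,has); (24,21,has); (25,9,has); (25,21,has); (25,22,has); (26,20,has); (26,21,has); (26,22,has); result: nodes: 0:pt, 1:pt, 4:pt, 6:pt, 8:pt, 9:pt, 11:pt, 17:F, 19:F, 20:pt, 21:pt, 22:pt, 23:F, 24:F, 25:F, 26:F edges: (17,4,hask); (17,6,has); (17,8,has); (17,11,has); (19,8,has); (19,9,has); (19,11,has); (23,1,has); (23,20,has); (23,22,has); (24,4,has); (24,20,has); (24,21,has); (25,9,has); (25,21,has); (25,22,has); (26,20,has); (26,21,has); (26,22,has)
step 2: rule r1; match: 0->17, 1->6, 2->8, 3->11; deleted nodes 17; deleted edges (17,4,hask); (17,6,has); (17,8,has); (17,11,has); added nodes 27, 28, 29, 30, 31, 32, 33; added edges (30,6,has); (30,27,has); (30,29,has); (31,8,has); (31,27,has); (31,28,has); (32,11,has); (32,28,has); (32,29,has); (33,27,has); (33,28,has); (33,29,has); result: nodes: 0:pt, 1:pt, 4:pt, 6:pt, 8:pt, 9:pt, 11:pt, 19:F, 20:pt, 21:pt, 22:pt, 23:F, 24:F, 25:F, 26:F, 27:pt, 28:pt, 29:pt, 30:F, 31:F, 32:F, 33:F edges: (19,8,has); (19,9,has); (19,11,has); (23,1,has); (23,20,has); (23,22,has); (24,4,has); (24,20,has); (24,21,has); (25,9,has); (25,21,has); (25,22,has); (26,20,has); (26,21,has); (26,22,has); (30,6,has); (30,27,has); (30,29,has); (31,8,has); (31,27,has); (31,28,has); (32,11,has); (32,28,has); (32,29,has); (33,27,has); (33,28,has); (33,29,has)
final:
nodes: 0:pt, 1:pt, 4:pt, 6:pt, 8:pt, 9:pt, 11:pt, 19:F, 20:pt, 21:pt, 22:pt, 23:F, 24:F, 25:F, 26:F, 27:pt, 28:pt, 29:pt, 30:F, 31:F, 32:F, 33:F
edges: (19,8,has); (19,9,has); (19,11,has); (23,1,has); (23,20,has); (23,22,has); (24,4,has); (24,20,has); (24,21,has); (25,9,has); (25,21,has); (25,22,has); (26,20,has); (26,21,has); (26,22,has); (30,6,has); (30,27,has); (30,29,has); (31,8,has); (31,27,has); (31,28,has); (32,11,has); (32,28,has); (32,29,has); (33,27,has); (33,28,has); (33,29,has)
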